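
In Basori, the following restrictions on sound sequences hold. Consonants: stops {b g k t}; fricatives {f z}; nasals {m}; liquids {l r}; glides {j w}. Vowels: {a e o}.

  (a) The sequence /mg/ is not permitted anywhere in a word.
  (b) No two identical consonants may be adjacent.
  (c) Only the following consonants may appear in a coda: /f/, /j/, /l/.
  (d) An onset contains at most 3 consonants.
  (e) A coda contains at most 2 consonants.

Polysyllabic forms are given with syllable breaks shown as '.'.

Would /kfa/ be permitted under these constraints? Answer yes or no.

/kfa/ — σ1 onset /kf/ (2C), coda /∅/ ok → permitted

yes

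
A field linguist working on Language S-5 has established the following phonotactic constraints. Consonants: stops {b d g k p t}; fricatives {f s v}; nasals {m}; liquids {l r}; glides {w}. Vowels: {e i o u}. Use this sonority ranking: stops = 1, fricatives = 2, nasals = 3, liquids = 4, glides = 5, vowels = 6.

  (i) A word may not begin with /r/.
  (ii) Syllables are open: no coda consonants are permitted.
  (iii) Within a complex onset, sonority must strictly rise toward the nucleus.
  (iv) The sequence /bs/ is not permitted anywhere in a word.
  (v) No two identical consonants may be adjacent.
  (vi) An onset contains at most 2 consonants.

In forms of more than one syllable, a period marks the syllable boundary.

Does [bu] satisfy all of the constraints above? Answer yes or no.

yes

[bu] — σ1 onset /b/, coda /∅/ ok → well-formed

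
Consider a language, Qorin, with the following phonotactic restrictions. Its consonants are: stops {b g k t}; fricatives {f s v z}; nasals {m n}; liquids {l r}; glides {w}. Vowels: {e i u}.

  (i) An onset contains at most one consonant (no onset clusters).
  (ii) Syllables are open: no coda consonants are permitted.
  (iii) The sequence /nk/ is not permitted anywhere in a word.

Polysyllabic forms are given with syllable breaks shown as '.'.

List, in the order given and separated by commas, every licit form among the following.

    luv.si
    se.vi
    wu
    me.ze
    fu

se.vi, wu, me.ze, fu

luv.si — violates constraint (ii): syllable 1 coda /v/ has 1 consonant (> 0) → illicit
se.vi — σ1 onset /s/, coda /∅/ ok; σ2 onset /v/, coda /∅/ ok → licit
wu — σ1 onset /w/, coda /∅/ ok → licit
me.ze — σ1 onset /m/, coda /∅/ ok; σ2 onset /z/, coda /∅/ ok → licit
fu — σ1 onset /f/, coda /∅/ ok → licit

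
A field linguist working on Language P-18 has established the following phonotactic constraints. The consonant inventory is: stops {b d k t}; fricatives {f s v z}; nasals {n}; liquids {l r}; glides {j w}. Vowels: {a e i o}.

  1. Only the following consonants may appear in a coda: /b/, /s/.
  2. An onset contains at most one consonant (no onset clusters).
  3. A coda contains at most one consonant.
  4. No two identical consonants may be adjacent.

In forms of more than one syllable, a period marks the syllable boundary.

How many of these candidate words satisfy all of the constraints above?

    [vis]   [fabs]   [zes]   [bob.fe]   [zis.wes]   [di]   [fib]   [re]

[vis] — σ1 onset /v/, coda /s/ ok → well-formed
[fabs] — violates constraint 3: syllable 1 coda /bs/ has 2 consonants (> 1) → ill-formed
[zes] — σ1 onset /z/, coda /s/ ok → well-formed
[bob.fe] — σ1 onset /b/, coda /b/ ok; σ2 onset /f/, coda /∅/ ok → well-formed
[zis.wes] — σ1 onset /z/, coda /s/ ok; σ2 onset /w/, coda /s/ ok → well-formed
[di] — σ1 onset /d/, coda /∅/ ok → well-formed
[fib] — σ1 onset /f/, coda /b/ ok → well-formed
[re] — σ1 onset /r/, coda /∅/ ok → well-formed
Well-formed: [vis], [zes], [bob.fe], [zis.wes], [di], [fib], [re] → 7.

7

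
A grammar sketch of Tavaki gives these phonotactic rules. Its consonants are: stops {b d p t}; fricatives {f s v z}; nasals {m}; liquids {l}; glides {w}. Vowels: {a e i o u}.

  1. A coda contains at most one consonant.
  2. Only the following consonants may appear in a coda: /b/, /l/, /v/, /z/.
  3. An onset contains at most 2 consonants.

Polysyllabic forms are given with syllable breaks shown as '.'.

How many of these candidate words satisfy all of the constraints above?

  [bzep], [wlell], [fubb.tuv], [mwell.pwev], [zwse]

0

[bzep] — violates constraint 2: syllable 1 coda contains /p/, which is not a licensed coda consonant → not permitted
[wlell] — violates constraint 1: syllable 1 coda /ll/ has 2 consonants (> 1) → not permitted
[fubb.tuv] — violates constraint 1: syllable 1 coda /bb/ has 2 consonants (> 1) → not permitted
[mwell.pwev] — violates constraint 1: syllable 1 coda /ll/ has 2 consonants (> 1) → not permitted
[zwse] — violates constraint 3: syllable 1 onset /zws/ has 3 consonants (> 2) → not permitted
No form is permitted → 0.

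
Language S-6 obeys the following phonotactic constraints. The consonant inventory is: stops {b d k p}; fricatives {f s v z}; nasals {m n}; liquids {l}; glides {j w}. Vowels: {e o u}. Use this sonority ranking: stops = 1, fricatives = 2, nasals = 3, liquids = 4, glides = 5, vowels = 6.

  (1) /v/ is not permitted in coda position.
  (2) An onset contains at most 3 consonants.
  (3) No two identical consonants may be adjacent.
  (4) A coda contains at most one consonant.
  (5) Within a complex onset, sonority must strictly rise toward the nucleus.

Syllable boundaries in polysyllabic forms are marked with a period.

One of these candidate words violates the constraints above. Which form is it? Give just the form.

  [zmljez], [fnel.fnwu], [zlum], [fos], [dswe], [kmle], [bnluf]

[zmljez] — violates constraint 2: syllable 1 onset /zmlj/ has 4 consonants (> 3) → not permitted
[fnel.fnwu] — σ1 onset /fn/ (2→3 rises), coda /l/ ok; σ2 onset /fnw/ (2→3→5 rises), coda /∅/ ok → permitted
[zlum] — σ1 onset /zl/ (2→4 rises), coda /m/ ok → permitted
[fos] — σ1 onset /f/, coda /s/ ok → permitted
[dswe] — σ1 onset /dsw/ (1→2→5 rises), coda /∅/ ok → permitted
[kmle] — σ1 onset /kml/ (1→3→4 rises), coda /∅/ ok → permitted
[bnluf] — σ1 onset /bnl/ (1→3→4 rises), coda /f/ ok → permitted

[zmljez]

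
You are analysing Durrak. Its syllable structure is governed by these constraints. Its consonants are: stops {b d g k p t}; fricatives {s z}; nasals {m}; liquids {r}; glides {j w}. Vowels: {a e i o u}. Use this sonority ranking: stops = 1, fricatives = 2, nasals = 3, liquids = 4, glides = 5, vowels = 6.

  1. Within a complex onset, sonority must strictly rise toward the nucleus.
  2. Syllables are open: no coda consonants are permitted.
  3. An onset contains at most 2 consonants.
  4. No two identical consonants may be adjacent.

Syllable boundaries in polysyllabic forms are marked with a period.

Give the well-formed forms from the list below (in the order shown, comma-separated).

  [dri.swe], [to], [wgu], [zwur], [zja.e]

[dri.swe], [to], [zja.e]

[dri.swe] — σ1 onset /dr/ (1→4 rises), coda /∅/ ok; σ2 onset /sw/ (2→5 rises), coda /∅/ ok → well-formed
[to] — σ1 onset /t/, coda /∅/ ok → well-formed
[wgu] — violates constraint 1: syllable 1 onset /wg/: /w/ (glide, 5) → /g/ (stop, 1) does not rise → ill-formed
[zwur] — violates constraint 2: syllable 1 coda /r/ has 1 consonant (> 0) → ill-formed
[zja.e] — σ1 onset /zj/ (2→5 rises), coda /∅/ ok; σ2 onset /∅/, coda /∅/ ok → well-formed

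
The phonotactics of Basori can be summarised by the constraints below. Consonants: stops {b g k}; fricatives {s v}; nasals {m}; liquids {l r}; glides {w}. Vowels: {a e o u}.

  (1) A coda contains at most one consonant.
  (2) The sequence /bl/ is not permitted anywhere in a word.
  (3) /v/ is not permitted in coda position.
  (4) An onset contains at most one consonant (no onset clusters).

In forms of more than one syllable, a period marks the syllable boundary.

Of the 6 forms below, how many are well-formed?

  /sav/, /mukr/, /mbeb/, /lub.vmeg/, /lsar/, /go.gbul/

0

/sav/ — violates constraint 3: syllable 1 coda contains /v/ → ill-formed
/mukr/ — violates constraint 1: syllable 1 coda /kr/ has 2 consonants (> 1) → ill-formed
/mbeb/ — violates constraint 4: syllable 1 onset /mb/ has 2 consonants (> 1) → ill-formed
/lub.vmeg/ — violates constraint 4: syllable 2 onset /vm/ has 2 consonants (> 1) → ill-formed
/lsar/ — violates constraint 4: syllable 1 onset /ls/ has 2 consonants (> 1) → ill-formed
/go.gbul/ — violates constraint 4: syllable 2 onset /gb/ has 2 consonants (> 1) → ill-formed
No form is well-formed → 0.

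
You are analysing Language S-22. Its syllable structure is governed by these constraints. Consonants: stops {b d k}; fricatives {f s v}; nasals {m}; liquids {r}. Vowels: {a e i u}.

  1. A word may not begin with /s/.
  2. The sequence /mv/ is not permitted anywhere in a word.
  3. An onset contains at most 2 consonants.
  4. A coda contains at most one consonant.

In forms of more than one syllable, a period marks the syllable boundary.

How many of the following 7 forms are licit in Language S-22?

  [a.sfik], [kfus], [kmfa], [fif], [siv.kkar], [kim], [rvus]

5

[a.sfik] — σ1 onset /∅/, coda /∅/ ok; σ2 onset /sf/ (2C), coda /k/ ok → licit
[kfus] — σ1 onset /kf/ (2C), coda /s/ ok → licit
[kmfa] — violates constraint 3: syllable 1 onset /kmf/ has 3 consonants (> 2) → illicit
[fif] — σ1 onset /f/, coda /f/ ok → licit
[siv.kkar] — violates constraint 1: word begins with /s/ → illicit
[kim] — σ1 onset /k/, coda /m/ ok → licit
[rvus] — σ1 onset /rv/ (2C), coda /s/ ok → licit
Licit: [a.sfik], [kfus], [fif], [kim], [rvus] → 5.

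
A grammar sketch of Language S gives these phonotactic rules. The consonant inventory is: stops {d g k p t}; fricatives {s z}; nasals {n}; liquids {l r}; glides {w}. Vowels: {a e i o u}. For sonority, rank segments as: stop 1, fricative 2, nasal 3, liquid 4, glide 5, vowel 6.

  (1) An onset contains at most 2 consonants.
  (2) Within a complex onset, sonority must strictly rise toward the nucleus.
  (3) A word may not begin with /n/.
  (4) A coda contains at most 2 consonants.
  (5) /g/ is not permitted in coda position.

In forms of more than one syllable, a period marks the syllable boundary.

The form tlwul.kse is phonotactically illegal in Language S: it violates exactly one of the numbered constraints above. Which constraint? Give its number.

1

tlwul.kse: syllable 1 onset /tlw/ has 3 consonants (> 2).
This is a violation of constraint 1: "An onset contains at most 2 consonants."
The remaining constraints (2, 3, 4, 5) are satisfied.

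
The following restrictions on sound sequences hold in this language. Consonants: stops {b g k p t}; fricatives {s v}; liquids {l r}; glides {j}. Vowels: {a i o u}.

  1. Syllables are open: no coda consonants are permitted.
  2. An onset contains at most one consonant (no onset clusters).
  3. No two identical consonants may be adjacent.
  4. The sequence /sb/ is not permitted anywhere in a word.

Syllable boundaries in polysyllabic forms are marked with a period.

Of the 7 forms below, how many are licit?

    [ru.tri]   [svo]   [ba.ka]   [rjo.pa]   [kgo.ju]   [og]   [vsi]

[ru.tri] — violates constraint 2: syllable 2 onset /tr/ has 2 consonants (> 1) → illicit
[svo] — violates constraint 2: syllable 1 onset /sv/ has 2 consonants (> 1) → illicit
[ba.ka] — σ1 onset /b/, coda /∅/ ok; σ2 onset /k/, coda /∅/ ok → licit
[rjo.pa] — violates constraint 2: syllable 1 onset /rj/ has 2 consonants (> 1) → illicit
[kgo.ju] — violates constraint 2: syllable 1 onset /kg/ has 2 consonants (> 1) → illicit
[og] — violates constraint 1: syllable 1 coda /g/ has 1 consonant (> 0) → illicit
[vsi] — violates constraint 2: syllable 1 onset /vs/ has 2 consonants (> 1) → illicit
Licit: [ba.ka] → 1.

1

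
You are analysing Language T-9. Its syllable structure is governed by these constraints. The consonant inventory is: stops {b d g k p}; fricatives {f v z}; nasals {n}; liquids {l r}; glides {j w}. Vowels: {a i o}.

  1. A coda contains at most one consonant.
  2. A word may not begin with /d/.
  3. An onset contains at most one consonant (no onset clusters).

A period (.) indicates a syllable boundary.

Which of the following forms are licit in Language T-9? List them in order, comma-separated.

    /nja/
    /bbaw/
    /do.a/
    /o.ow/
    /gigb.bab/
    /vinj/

/o.ow/

/nja/ — violates constraint 3: syllable 1 onset /nj/ has 2 consonants (> 1) → illicit
/bbaw/ — violates constraint 3: syllable 1 onset /bb/ has 2 consonants (> 1) → illicit
/do.a/ — violates constraint 2: word begins with /d/ → illicit
/o.ow/ — σ1 onset /∅/, coda /∅/ ok; σ2 onset /∅/, coda /w/ ok → licit
/gigb.bab/ — violates constraint 1: syllable 1 coda /gb/ has 2 consonants (> 1) → illicit
/vinj/ — violates constraint 1: syllable 1 coda /nj/ has 2 consonants (> 1) → illicit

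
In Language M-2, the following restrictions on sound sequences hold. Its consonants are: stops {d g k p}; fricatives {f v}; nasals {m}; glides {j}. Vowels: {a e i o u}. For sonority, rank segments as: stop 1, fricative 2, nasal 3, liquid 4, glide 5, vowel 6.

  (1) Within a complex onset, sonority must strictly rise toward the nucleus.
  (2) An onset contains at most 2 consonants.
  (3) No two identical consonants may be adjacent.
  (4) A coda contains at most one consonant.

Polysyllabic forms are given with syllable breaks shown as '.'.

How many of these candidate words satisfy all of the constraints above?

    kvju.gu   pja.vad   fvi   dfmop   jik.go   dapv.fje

kvju.gu — violates constraint 2: syllable 1 onset /kvj/ has 3 consonants (> 2) → phonotactically illegal
pja.vad — σ1 onset /pj/ (1→5 rises), coda /∅/ ok; σ2 onset /v/, coda /d/ ok → phonotactically legal
fvi — violates constraint 1: syllable 1 onset /fv/: /f/ (fricative, 2) → /v/ (fricative, 2) does not rise → phonotactically illegal
dfmop — violates constraint 2: syllable 1 onset /dfm/ has 3 consonants (> 2) → phonotactically illegal
jik.go — σ1 onset /j/, coda /k/ ok; σ2 onset /g/, coda /∅/ ok → phonotactically legal
dapv.fje — violates constraint 4: syllable 1 coda /pv/ has 2 consonants (> 1) → phonotactically illegal
Phonotactically legal: pja.vad, jik.go → 2.

2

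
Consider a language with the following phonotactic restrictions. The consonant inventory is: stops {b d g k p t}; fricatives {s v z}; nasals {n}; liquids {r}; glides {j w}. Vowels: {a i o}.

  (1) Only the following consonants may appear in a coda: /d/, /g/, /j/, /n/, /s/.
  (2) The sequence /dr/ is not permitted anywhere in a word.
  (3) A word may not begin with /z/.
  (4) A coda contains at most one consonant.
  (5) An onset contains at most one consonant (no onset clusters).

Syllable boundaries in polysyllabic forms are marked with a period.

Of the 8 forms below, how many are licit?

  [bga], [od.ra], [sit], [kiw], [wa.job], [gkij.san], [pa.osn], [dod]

1

[bga] — violates constraint 5: syllable 1 onset /bg/ has 2 consonants (> 1) → illicit
[od.ra] — violates constraint 2: contains banned sequence /dr/ → illicit
[sit] — violates constraint 1: syllable 1 coda contains /t/, which is not a licensed coda consonant → illicit
[kiw] — violates constraint 1: syllable 1 coda contains /w/, which is not a licensed coda consonant → illicit
[wa.job] — violates constraint 1: syllable 2 coda contains /b/, which is not a licensed coda consonant → illicit
[gkij.san] — violates constraint 5: syllable 1 onset /gk/ has 2 consonants (> 1) → illicit
[pa.osn] — violates constraint 4: syllable 2 coda /sn/ has 2 consonants (> 1) → illicit
[dod] — σ1 onset /d/, coda /d/ ok → licit
Licit: [dod] → 1.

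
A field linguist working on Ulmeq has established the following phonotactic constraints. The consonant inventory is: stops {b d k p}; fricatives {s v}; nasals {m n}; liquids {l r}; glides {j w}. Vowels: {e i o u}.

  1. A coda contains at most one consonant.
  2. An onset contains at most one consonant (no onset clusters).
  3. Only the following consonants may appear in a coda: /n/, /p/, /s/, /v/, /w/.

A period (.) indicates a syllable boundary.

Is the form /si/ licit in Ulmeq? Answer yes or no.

yes

/si/ — σ1 onset /s/, coda /∅/ ok → licit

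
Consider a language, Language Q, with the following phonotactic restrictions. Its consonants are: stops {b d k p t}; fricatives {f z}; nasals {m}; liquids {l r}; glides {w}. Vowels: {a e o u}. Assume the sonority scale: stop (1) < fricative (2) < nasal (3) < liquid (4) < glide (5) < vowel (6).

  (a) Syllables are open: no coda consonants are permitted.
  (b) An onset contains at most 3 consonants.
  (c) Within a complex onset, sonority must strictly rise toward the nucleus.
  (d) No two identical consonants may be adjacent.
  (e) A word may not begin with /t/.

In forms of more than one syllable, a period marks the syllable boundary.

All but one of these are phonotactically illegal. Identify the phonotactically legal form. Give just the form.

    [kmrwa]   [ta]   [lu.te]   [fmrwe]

[kmrwa] — violates constraint (b): syllable 1 onset /kmrw/ has 4 consonants (> 3) → phonotactically illegal
[ta] — violates constraint (e): word begins with /t/ → phonotactically illegal
[lu.te] — σ1 onset /l/, coda /∅/ ok; σ2 onset /t/, coda /∅/ ok → phonotactically legal
[fmrwe] — violates constraint (b): syllable 1 onset /fmrw/ has 4 consonants (> 3) → phonotactically illegal

[lu.te]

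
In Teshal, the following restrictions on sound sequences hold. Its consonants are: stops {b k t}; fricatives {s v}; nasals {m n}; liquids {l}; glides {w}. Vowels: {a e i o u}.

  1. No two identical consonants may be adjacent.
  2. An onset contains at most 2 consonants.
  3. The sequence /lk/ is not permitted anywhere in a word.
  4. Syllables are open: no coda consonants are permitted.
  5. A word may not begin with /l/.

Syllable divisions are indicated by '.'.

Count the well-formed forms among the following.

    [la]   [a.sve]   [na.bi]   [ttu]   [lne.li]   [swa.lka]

2

[la] — violates constraint 5: word begins with /l/ → ill-formed
[a.sve] — σ1 onset /∅/, coda /∅/ ok; σ2 onset /sv/ (2C), coda /∅/ ok → well-formed
[na.bi] — σ1 onset /n/, coda /∅/ ok; σ2 onset /b/, coda /∅/ ok → well-formed
[ttu] — violates constraint 1: adjacent identical consonants /tt/ → ill-formed
[lne.li] — violates constraint 5: word begins with /l/ → ill-formed
[swa.lka] — violates constraint 3: contains banned sequence /lk/ → ill-formed
Well-formed: [a.sve], [na.bi] → 2.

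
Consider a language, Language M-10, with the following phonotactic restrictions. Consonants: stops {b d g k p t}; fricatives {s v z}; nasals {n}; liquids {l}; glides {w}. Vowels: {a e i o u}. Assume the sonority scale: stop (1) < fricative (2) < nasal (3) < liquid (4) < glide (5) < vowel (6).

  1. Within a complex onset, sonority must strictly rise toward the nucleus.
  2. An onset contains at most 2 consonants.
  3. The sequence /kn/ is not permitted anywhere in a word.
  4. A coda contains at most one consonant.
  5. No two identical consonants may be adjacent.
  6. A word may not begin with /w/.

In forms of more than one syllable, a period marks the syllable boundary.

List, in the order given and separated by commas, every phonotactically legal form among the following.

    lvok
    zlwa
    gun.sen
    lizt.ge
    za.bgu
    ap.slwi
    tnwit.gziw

gun.sen

lvok — violates constraint 1: syllable 1 onset /lv/: /l/ (liquid, 4) → /v/ (fricative, 2) does not rise → phonotactically illegal
zlwa — violates constraint 2: syllable 1 onset /zlw/ has 3 consonants (> 2) → phonotactically illegal
gun.sen — σ1 onset /g/, coda /n/ ok; σ2 onset /s/, coda /n/ ok → phonotactically legal
lizt.ge — violates constraint 4: syllable 1 coda /zt/ has 2 consonants (> 1) → phonotactically illegal
za.bgu — violates constraint 1: syllable 2 onset /bg/: /b/ (stop, 1) → /g/ (stop, 1) does not rise → phonotactically illegal
ap.slwi — violates constraint 2: syllable 2 onset /slw/ has 3 consonants (> 2) → phonotactically illegal
tnwit.gziw — violates constraint 2: syllable 1 onset /tnw/ has 3 consonants (> 2) → phonotactically illegal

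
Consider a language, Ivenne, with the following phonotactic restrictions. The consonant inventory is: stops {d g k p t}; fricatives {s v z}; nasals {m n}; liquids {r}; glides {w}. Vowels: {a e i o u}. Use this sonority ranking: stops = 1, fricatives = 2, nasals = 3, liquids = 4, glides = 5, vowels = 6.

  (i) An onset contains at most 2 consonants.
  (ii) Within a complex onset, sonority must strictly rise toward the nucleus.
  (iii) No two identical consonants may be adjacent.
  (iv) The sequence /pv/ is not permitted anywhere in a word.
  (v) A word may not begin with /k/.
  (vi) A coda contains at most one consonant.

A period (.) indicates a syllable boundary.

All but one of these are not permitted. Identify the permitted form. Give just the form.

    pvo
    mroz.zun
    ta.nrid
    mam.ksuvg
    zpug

pvo — violates constraint (iv): contains banned sequence /pv/ → not permitted
mroz.zun — violates constraint (iii): adjacent identical consonants /zz/ → not permitted
ta.nrid — σ1 onset /t/, coda /∅/ ok; σ2 onset /nr/ (3→4 rises), coda /d/ ok → permitted
mam.ksuvg — violates constraint (vi): syllable 2 coda /vg/ has 2 consonants (> 1) → not permitted
zpug — violates constraint (ii): syllable 1 onset /zp/: /z/ (fricative, 2) → /p/ (stop, 1) does not rise → not permitted

ta.nrid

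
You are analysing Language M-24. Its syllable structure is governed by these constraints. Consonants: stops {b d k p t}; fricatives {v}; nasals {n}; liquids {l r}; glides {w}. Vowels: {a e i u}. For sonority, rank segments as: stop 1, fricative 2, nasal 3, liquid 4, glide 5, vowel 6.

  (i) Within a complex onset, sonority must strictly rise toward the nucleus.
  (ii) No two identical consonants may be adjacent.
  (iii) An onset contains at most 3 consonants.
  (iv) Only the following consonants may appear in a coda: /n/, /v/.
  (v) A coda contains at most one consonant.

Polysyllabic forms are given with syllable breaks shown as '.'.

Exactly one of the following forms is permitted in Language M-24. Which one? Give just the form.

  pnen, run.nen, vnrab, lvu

pnen — σ1 onset /pn/ (1→3 rises), coda /n/ ok → permitted
run.nen — violates constraint (ii): adjacent identical consonants /nn/ → not permitted
vnrab — violates constraint (iv): syllable 1 coda contains /b/, which is not a licensed coda consonant → not permitted
lvu — violates constraint (i): syllable 1 onset /lv/: /l/ (liquid, 4) → /v/ (fricative, 2) does not rise → not permitted

pnen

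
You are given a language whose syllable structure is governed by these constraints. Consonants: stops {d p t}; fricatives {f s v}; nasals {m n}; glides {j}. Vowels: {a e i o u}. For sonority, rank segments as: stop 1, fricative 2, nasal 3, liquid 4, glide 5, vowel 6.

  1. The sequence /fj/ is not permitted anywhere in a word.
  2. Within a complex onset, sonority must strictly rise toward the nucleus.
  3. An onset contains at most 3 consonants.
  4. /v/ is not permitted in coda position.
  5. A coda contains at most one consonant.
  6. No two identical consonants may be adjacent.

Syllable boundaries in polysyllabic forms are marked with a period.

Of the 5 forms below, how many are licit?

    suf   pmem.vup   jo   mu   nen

5

suf — σ1 onset /s/, coda /f/ ok → licit
pmem.vup — σ1 onset /pm/ (1→3 rises), coda /m/ ok; σ2 onset /v/, coda /p/ ok → licit
jo — σ1 onset /j/, coda /∅/ ok → licit
mu — σ1 onset /m/, coda /∅/ ok → licit
nen — σ1 onset /n/, coda /n/ ok → licit
Licit: suf, pmem.vup, jo, mu, nen → 5.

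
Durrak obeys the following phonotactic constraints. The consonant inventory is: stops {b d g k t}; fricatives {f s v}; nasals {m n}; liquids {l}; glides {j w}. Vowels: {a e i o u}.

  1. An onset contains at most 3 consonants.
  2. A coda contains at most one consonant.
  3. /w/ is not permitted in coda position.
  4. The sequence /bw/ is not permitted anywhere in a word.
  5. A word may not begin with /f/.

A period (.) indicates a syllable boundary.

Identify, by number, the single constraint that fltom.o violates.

fltom.o: word begins with /f/.
This is a violation of constraint 5: "A word may not begin with /f/."
The remaining constraints (1, 2, 3, 4) are satisfied.

5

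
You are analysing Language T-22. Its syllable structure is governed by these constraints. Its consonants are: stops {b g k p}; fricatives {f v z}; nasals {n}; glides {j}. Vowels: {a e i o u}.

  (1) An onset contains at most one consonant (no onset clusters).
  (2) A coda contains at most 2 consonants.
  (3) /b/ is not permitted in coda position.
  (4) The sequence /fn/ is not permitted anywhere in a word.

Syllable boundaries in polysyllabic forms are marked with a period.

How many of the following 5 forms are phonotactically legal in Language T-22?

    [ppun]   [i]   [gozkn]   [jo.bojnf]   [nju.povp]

[ppun] — violates constraint 1: syllable 1 onset /pp/ has 2 consonants (> 1) → phonotactically illegal
[i] — σ1 onset /∅/, coda /∅/ ok → phonotactically legal
[gozkn] — violates constraint 2: syllable 1 coda /zkn/ has 3 consonants (> 2) → phonotactically illegal
[jo.bojnf] — violates constraint 2: syllable 2 coda /jnf/ has 3 consonants (> 2) → phonotactically illegal
[nju.povp] — violates constraint 1: syllable 1 onset /nj/ has 2 consonants (> 1) → phonotactically illegal
Phonotactically legal: [i] → 1.

1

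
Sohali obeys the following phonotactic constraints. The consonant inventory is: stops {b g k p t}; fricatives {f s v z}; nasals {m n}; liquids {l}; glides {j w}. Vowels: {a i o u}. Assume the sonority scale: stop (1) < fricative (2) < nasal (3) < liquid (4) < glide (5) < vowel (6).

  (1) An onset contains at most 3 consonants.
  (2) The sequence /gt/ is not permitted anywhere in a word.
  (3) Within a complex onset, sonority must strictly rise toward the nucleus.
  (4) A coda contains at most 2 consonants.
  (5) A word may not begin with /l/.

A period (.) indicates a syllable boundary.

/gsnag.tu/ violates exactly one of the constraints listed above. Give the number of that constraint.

/gsnag.tu/: contains banned sequence /gt/.
This is a violation of constraint 2: "The sequence /gt/ is not permitted anywhere in a word."
The remaining constraints (1, 3, 4, 5) are satisfied.

2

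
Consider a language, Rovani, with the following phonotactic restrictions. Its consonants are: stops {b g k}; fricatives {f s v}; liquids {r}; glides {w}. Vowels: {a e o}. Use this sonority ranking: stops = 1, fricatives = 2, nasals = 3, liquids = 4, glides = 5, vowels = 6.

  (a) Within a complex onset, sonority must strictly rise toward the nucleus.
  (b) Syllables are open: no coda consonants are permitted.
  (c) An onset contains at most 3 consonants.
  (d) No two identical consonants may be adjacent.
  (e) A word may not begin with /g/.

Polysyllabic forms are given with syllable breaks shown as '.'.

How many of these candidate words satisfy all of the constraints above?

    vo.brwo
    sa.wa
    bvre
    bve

4

vo.brwo — σ1 onset /v/, coda /∅/ ok; σ2 onset /brw/ (1→4→5 rises), coda /∅/ ok → phonotactically legal
sa.wa — σ1 onset /s/, coda /∅/ ok; σ2 onset /w/, coda /∅/ ok → phonotactically legal
bvre — σ1 onset /bvr/ (1→2→4 rises), coda /∅/ ok → phonotactically legal
bve — σ1 onset /bv/ (1→2 rises), coda /∅/ ok → phonotactically legal
Phonotactically legal: vo.brwo, sa.wa, bvre, bve → 4.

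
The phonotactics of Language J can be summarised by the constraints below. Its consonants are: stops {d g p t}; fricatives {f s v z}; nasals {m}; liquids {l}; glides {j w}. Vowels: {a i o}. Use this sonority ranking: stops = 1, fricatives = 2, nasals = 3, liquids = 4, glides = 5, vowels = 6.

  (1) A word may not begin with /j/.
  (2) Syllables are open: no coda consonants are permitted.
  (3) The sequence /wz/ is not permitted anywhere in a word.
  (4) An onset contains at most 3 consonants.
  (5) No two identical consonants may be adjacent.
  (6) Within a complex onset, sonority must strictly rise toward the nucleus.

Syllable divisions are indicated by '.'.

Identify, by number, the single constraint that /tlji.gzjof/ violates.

2

/tlji.gzjof/: syllable 2 coda /f/ has 1 consonant (> 0).
This is a violation of constraint 2: "Syllables are open: no coda consonants are permitted."
The remaining constraints (1, 3, 4, 5, 6) are satisfied.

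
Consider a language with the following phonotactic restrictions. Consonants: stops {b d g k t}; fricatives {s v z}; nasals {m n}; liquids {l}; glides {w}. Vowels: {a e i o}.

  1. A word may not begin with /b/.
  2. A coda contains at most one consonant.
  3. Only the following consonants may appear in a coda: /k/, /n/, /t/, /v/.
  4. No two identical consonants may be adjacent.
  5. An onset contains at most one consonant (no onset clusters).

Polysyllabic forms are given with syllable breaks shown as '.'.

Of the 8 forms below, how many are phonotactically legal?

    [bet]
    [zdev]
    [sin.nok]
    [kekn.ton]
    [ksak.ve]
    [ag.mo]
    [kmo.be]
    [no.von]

[bet] — violates constraint 1: word begins with /b/ → phonotactically illegal
[zdev] — violates constraint 5: syllable 1 onset /zd/ has 2 consonants (> 1) → phonotactically illegal
[sin.nok] — violates constraint 4: adjacent identical consonants /nn/ → phonotactically illegal
[kekn.ton] — violates constraint 2: syllable 1 coda /kn/ has 2 consonants (> 1) → phonotactically illegal
[ksak.ve] — violates constraint 5: syllable 1 onset /ks/ has 2 consonants (> 1) → phonotactically illegal
[ag.mo] — violates constraint 3: syllable 1 coda contains /g/, which is not a licensed coda consonant → phonotactically illegal
[kmo.be] — violates constraint 5: syllable 1 onset /km/ has 2 consonants (> 1) → phonotactically illegal
[no.von] — σ1 onset /n/, coda /∅/ ok; σ2 onset /v/, coda /n/ ok → phonotactically legal
Phonotactically legal: [no.von] → 1.

1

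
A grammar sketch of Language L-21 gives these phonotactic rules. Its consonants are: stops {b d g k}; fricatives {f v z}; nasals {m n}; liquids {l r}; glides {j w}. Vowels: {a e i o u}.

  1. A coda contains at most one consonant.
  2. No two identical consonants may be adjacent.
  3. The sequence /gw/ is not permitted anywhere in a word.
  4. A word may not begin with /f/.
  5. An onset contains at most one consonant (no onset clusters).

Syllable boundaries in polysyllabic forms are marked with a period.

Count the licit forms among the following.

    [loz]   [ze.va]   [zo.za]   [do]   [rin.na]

4

[loz] — σ1 onset /l/, coda /z/ ok → licit
[ze.va] — σ1 onset /z/, coda /∅/ ok; σ2 onset /v/, coda /∅/ ok → licit
[zo.za] — σ1 onset /z/, coda /∅/ ok; σ2 onset /z/, coda /∅/ ok → licit
[do] — σ1 onset /d/, coda /∅/ ok → licit
[rin.na] — violates constraint 2: adjacent identical consonants /nn/ → illicit
Licit: [loz], [ze.va], [zo.za], [do] → 4.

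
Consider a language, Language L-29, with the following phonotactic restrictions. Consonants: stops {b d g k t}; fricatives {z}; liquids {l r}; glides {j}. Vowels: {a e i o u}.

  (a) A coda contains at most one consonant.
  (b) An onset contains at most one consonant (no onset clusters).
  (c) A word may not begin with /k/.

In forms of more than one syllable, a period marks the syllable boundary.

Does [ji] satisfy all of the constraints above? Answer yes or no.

[ji] — σ1 onset /j/, coda /∅/ ok → well-formed

yes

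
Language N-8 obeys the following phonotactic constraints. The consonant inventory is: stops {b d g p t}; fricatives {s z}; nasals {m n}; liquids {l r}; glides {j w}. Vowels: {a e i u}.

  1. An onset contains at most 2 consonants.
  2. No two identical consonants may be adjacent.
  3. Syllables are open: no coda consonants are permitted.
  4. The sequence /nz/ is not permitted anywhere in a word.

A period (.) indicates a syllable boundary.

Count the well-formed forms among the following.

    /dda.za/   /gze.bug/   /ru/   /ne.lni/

2

/dda.za/ — violates constraint 2: adjacent identical consonants /dd/ → ill-formed
/gze.bug/ — violates constraint 3: syllable 2 coda /g/ has 1 consonant (> 0) → ill-formed
/ru/ — σ1 onset /r/, coda /∅/ ok → well-formed
/ne.lni/ — σ1 onset /n/, coda /∅/ ok; σ2 onset /ln/ (2C), coda /∅/ ok → well-formed
Well-formed: /ru/, /ne.lni/ → 2.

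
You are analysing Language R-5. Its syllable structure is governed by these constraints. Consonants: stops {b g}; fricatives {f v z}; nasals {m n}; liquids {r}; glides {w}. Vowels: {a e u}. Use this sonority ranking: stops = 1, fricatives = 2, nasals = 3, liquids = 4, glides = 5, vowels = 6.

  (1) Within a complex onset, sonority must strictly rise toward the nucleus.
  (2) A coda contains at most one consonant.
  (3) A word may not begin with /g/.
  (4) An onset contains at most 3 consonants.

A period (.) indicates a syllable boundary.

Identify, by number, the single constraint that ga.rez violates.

3

ga.rez: word begins with /g/.
This is a violation of constraint 3: "A word may not begin with /g/."
The remaining constraints (1, 2, 4) are satisfied.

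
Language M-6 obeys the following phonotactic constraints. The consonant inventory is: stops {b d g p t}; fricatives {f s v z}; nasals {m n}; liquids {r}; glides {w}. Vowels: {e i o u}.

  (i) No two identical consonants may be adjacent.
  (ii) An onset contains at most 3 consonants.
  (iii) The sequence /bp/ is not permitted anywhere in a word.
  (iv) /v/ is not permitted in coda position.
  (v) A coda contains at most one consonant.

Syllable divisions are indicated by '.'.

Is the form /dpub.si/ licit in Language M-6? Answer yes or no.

/dpub.si/ — σ1 onset /dp/ (2C), coda /b/ ok; σ2 onset /s/, coda /∅/ ok → licit

yes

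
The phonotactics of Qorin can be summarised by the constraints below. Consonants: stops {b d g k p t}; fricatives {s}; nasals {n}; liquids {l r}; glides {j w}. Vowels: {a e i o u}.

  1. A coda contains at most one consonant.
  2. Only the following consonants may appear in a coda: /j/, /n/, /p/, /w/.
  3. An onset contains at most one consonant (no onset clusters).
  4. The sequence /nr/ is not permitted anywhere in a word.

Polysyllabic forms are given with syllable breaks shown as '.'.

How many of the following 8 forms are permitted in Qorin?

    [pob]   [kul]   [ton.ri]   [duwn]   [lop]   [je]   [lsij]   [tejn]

[pob] — violates constraint 2: syllable 1 coda contains /b/, which is not a licensed coda consonant → not permitted
[kul] — violates constraint 2: syllable 1 coda contains /l/, which is not a licensed coda consonant → not permitted
[ton.ri] — violates constraint 4: contains banned sequence /nr/ → not permitted
[duwn] — violates constraint 1: syllable 1 coda /wn/ has 2 consonants (> 1) → not permitted
[lop] — σ1 onset /l/, coda /p/ ok → permitted
[je] — σ1 onset /j/, coda /∅/ ok → permitted
[lsij] — violates constraint 3: syllable 1 onset /ls/ has 2 consonants (> 1) → not permitted
[tejn] — violates constraint 1: syllable 1 coda /jn/ has 2 consonants (> 1) → not permitted
Permitted: [lop], [je] → 2.

2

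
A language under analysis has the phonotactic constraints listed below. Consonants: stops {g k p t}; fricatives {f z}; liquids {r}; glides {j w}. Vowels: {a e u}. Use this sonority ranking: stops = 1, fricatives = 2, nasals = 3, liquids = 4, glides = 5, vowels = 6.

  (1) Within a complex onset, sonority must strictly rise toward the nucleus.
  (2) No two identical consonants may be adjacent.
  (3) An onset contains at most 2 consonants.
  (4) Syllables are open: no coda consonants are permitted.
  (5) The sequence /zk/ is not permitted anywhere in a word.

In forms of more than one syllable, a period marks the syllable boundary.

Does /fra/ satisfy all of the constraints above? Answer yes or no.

/fra/ — σ1 onset /fr/ (2→4 rises), coda /∅/ ok → phonotactically legal

yes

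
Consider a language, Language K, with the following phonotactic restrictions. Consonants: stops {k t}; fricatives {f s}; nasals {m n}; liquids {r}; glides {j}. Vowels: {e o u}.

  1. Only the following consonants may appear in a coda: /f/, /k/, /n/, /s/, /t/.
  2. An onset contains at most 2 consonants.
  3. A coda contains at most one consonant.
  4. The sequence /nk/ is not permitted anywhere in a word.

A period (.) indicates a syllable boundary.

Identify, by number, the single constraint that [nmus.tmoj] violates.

1

[nmus.tmoj]: syllable 2 coda contains /j/, which is not a licensed coda consonant.
This is a violation of constraint 1: "Only the following consonants may appear in a coda: /f/, /k/, /n/, /s/, /t/."
The remaining constraints (2, 3, 4) are satisfied.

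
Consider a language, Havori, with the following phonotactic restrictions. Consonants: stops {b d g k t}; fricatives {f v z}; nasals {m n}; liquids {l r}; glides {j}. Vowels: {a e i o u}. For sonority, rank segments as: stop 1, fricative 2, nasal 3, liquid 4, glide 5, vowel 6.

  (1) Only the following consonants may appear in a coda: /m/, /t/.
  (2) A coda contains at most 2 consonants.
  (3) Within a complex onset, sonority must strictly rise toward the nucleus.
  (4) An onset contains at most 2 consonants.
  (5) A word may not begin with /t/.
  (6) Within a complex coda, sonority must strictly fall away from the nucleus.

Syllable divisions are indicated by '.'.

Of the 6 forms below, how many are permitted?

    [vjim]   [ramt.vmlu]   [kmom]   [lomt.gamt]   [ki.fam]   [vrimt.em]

[vjim] — σ1 onset /vj/ (2→5 rises), coda /m/ ok → permitted
[ramt.vmlu] — violates constraint 4: syllable 2 onset /vml/ has 3 consonants (> 2) → not permitted
[kmom] — σ1 onset /km/ (1→3 rises), coda /m/ ok → permitted
[lomt.gamt] — σ1 onset /l/, coda /mt/ (3→1 falls) ok; σ2 onset /g/, coda /mt/ (3→1 falls) ok → permitted
[ki.fam] — σ1 onset /k/, coda /∅/ ok; σ2 onset /f/, coda /m/ ok → permitted
[vrimt.em] — σ1 onset /vr/ (2→4 rises), coda /mt/ (3→1 falls) ok; σ2 onset /∅/, coda /m/ ok → permitted
Permitted: [vjim], [kmom], [lomt.gamt], [ki.fam], [vrimt.em] → 5.

5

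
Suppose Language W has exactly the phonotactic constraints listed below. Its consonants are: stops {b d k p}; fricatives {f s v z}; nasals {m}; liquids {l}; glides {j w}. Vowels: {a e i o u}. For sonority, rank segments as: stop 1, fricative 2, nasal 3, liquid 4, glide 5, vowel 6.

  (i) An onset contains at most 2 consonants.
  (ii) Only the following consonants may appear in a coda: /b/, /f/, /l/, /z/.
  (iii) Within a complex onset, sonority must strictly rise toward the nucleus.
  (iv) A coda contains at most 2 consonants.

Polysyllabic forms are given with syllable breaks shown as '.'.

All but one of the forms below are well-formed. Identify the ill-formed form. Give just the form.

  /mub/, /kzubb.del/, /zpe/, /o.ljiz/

/mub/ — σ1 onset /m/, coda /b/ ok → well-formed
/kzubb.del/ — σ1 onset /kz/ (1→2 rises), coda /bb/ (2C) ok; σ2 onset /d/, coda /l/ ok → well-formed
/zpe/ — violates constraint (iii): syllable 1 onset /zp/: /z/ (fricative, 2) → /p/ (stop, 1) does not rise → ill-formed
/o.ljiz/ — σ1 onset /∅/, coda /∅/ ok; σ2 onset /lj/ (4→5 rises), coda /z/ ok → well-formed

/zpe/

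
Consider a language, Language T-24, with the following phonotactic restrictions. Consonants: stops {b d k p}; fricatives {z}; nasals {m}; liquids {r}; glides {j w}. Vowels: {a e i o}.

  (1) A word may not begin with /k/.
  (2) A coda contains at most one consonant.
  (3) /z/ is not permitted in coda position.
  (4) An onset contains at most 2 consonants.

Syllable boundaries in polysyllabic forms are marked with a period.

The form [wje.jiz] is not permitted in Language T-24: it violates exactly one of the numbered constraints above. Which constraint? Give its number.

3

[wje.jiz]: syllable 2 coda contains /z/.
This is a violation of constraint 3: "/z/ is not permitted in coda position."
The remaining constraints (1, 2, 4) are satisfied.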